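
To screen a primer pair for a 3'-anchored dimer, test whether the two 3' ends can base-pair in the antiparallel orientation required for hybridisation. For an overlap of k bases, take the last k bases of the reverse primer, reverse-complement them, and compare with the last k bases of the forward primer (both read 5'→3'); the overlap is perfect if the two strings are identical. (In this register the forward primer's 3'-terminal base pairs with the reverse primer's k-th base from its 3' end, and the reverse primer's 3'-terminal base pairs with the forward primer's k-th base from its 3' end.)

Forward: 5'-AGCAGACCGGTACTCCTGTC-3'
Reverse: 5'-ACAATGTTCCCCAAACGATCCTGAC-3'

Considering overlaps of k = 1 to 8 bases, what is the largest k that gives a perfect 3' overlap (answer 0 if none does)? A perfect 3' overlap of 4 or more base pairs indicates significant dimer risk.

Longest perfect overlap: 3 complementary base pairs; below the dimer-risk threshold (threshold 4).

Last 8 bases (5'→3') — forward …CTCCTGTC, reverse …ATCCTGAC.
Reverse complement of the reverse primer's last 8 bases: GTCAGGAT; its first k bases are the reverse complement of the reverse primer's last k bases, so a perfect k-base overlap needs the forward primer's last k bases to equal them.
Comparing (forward last k vs required): k=1: C vs G ✗; k=2: TC vs GT ✗; k=3: GTC vs GTC ✓; k=4: TGTC vs GTCA ✗; k=5: CTGTC vs GTCAG ✗; k=6: CCTGTC vs GTCAGG ✗; k=7: TCCTGTC vs GTCAGGA ✗; k=8: CTCCTGTC vs GTCAGGAT ✗.
Only k = 3 is perfect, so the longest perfect 3' overlap is 3.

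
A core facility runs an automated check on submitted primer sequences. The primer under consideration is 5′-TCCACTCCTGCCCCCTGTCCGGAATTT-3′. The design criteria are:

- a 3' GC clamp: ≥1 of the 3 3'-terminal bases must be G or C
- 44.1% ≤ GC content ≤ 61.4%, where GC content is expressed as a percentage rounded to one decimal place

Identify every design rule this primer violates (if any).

Base counts: A=3, T=8, G=4, C=12 (length 27).
GC clamp: 3' end TTT has 0 G/C, need ≥1 ✗
GC content: GC 16/27 = 59.3% ✓

Fails: GC clamp.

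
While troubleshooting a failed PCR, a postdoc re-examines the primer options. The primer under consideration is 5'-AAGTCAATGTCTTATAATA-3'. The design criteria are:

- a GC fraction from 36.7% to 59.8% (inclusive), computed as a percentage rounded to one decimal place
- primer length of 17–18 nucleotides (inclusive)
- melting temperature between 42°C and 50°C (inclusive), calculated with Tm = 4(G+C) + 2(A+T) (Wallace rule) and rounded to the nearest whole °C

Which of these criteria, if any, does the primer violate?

Fails: GC content, length.

Base counts: A=8, T=7, G=2, C=2 (length 19).
GC content: GC 4/19 = 21.1%, outside 36.7–59.8% ✗
length: length 19, outside 17–18 ✗
Tm: Tm = 2·15 + 4·4 = 46°C ✓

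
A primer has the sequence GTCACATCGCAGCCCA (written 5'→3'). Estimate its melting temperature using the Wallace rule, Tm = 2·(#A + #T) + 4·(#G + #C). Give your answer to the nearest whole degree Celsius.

Base counts: A=4, T=2, G=3, C=7 (length 16).
Tm = 2·(4+2) + 4·(3+7) = 2·6 + 4·10 = 12 + 40 = 52°C.

52°C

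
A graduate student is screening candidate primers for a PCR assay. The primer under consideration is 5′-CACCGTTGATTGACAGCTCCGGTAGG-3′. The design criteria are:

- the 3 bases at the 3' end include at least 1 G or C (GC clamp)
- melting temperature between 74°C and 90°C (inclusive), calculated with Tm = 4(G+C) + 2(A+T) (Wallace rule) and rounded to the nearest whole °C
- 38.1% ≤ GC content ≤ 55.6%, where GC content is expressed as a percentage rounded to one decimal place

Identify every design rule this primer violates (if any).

Fails: GC content.

Base counts: A=5, T=6, G=8, C=7 (length 26).
GC clamp: 3' end AGG has 2 G/C ✓
Tm: Tm = 2·11 + 4·15 = 82°C ✓
GC content: GC 15/26 = 57.7%, outside 38.1–55.6% ✗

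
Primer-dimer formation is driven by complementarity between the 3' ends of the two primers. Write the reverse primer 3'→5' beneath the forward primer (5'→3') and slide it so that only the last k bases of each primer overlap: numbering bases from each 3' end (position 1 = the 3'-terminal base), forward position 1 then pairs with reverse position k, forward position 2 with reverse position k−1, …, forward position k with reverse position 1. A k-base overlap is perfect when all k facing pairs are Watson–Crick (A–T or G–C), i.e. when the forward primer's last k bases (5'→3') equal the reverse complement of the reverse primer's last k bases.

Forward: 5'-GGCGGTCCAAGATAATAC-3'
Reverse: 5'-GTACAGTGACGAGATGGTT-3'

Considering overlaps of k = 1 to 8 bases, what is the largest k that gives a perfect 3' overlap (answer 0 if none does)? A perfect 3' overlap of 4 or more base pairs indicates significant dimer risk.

Longest perfect overlap: 0 complementary base pairs; below the dimer-risk threshold (threshold 4).

Last 8 bases (5'→3') — forward …GATAATAC, reverse …AGATGGTT.
Reverse complement of the reverse primer's last 8 bases: AACCATCT; its first k bases are the reverse complement of the reverse primer's last k bases, so a perfect k-base overlap needs the forward primer's last k bases to equal them.
Comparing (forward last k vs required): k=1: C vs A ✗; k=2: AC vs AA ✗; k=3: TAC vs AAC ✗; k=4: ATAC vs AACC ✗; k=5: AATAC vs AACCA ✗; k=6: TAATAC vs AACCAT ✗; k=7: ATAATAC vs AACCATC ✗; k=8: GATAATAC vs AACCATCT ✗.
No overlap length from 1 to 8 is perfect, so the longest perfect 3' overlap is 0.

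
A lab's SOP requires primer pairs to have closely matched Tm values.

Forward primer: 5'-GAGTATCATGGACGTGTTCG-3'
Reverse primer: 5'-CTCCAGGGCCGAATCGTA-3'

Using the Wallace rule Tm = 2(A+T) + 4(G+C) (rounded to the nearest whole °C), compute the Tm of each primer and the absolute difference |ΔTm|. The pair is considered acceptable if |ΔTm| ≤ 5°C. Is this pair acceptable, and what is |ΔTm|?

|ΔTm| = 2°C; the pair is acceptable.

Forward: A=4 T=6 G=7 C=3 → Tm = 2·10 + 4·10 = 60°C.
Reverse: A=4 T=3 G=5 C=6 → Tm = 2·7 + 4·11 = 58°C.
|ΔTm| = |60 − 58| = 2°C, ≤ 5°C.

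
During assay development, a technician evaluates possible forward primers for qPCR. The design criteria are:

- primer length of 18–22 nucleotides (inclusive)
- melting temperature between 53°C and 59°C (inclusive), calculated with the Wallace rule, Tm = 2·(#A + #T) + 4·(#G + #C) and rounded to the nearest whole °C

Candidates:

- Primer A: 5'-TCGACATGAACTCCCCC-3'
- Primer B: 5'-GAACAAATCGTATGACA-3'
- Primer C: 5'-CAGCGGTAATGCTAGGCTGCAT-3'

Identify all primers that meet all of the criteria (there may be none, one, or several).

Primer A (17 nt, A=4 T=3 G=2 C=8): length 17, outside 18–22 ✗; Tm = 2·7 + 4·10 = 54°C ✓ — fails.
Primer B (17 nt, A=8 T=3 G=3 C=3): length 17, outside 18–22 ✗; Tm = 2·11 + 4·6 = 46°C, outside 53–59°C ✗ — fails.
Primer C (22 nt, A=5 T=5 G=7 C=5): length 22 ✓; Tm = 2·10 + 4·12 = 68°C, outside 53–59°C ✗ — fails.

None of the candidates satisfy all criteria.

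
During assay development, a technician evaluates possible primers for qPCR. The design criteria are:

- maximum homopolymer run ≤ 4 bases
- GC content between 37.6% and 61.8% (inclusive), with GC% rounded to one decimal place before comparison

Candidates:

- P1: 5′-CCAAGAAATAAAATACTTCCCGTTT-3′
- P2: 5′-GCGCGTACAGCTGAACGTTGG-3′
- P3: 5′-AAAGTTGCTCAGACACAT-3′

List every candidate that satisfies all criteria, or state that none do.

P1 (25 nt, A=10 T=7 G=2 C=6): longest run = 4 ✓; GC 8/25 = 32.0%, outside 37.6–61.8% ✗ — fails.
P2 (21 nt, A=4 T=4 G=8 C=5): longest run = 2 ✓; GC 13/21 = 61.9%, outside 37.6–61.8% ✗ — fails.
P3 (18 nt, A=7 T=4 G=3 C=4): longest run = 3 ✓; GC 7/18 = 38.9% ✓ — passes.

P3 only.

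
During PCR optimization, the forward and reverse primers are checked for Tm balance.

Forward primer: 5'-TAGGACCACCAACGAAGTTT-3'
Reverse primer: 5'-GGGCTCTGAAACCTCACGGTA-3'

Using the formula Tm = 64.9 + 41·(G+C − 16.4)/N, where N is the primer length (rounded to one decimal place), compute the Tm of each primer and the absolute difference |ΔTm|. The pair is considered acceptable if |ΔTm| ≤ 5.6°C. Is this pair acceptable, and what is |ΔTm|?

Forward: G+C = 9, N = 20 → Tm = 64.9 + 41·(9 − 16.4)/20 = 49.7°C.
Reverse: G+C = 12, N = 21 → Tm = 64.9 + 41·(12 − 16.4)/21 = 56.3°C.
|ΔTm| = |49.7 − 56.3| = 6.6°C, > 5.6°C.

|ΔTm| = 6.6°C; the pair is not acceptable.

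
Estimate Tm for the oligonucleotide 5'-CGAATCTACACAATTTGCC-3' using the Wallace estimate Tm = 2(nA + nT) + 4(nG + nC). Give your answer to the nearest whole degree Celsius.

Base counts: A=6, T=5, G=2, C=6 (length 19).
Tm = 2·(6+5) + 4·(2+6) = 2·11 + 4·8 = 22 + 32 = 54°C.

54°C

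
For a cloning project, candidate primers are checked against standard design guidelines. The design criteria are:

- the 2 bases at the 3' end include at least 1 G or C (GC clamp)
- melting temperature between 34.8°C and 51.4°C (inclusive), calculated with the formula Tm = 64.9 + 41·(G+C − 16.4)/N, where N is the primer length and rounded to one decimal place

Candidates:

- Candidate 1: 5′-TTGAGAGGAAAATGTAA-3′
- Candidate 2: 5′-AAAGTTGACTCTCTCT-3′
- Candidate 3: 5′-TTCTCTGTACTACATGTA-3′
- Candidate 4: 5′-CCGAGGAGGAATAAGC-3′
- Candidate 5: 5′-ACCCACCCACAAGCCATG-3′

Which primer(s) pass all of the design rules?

Candidate 1 (17 nt, A=8 T=4 G=5 C=0): 3' end AA has 0 G/C, need ≥1 ✗; Tm = 64.9 + 41·(5 − 16.4)/17 = 37.4°C ✓ — fails.
Candidate 2 (16 nt, A=4 T=6 G=2 C=4): 3' end CT has 1 G/C ✓; Tm = 64.9 + 41·(6 − 16.4)/16 = 38.3°C ✓ — passes.
Candidate 3 (18 nt, A=4 T=8 G=2 C=4): 3' end TA has 0 G/C, need ≥1 ✗; Tm = 64.9 + 41·(6 − 16.4)/18 = 41.2°C ✓ — fails.
Candidate 4 (16 nt, A=6 T=1 G=6 C=3): 3' end GC has 2 G/C ✓; Tm = 64.9 + 41·(9 − 16.4)/16 = 45.9°C ✓ — passes.
Candidate 5 (18 nt, A=6 T=1 G=2 C=9): 3' end TG has 1 G/C ✓; Tm = 64.9 + 41·(11 − 16.4)/18 = 52.6°C, outside 34.8–51.4°C ✗ — fails.

Candidate 2 and Candidate 4.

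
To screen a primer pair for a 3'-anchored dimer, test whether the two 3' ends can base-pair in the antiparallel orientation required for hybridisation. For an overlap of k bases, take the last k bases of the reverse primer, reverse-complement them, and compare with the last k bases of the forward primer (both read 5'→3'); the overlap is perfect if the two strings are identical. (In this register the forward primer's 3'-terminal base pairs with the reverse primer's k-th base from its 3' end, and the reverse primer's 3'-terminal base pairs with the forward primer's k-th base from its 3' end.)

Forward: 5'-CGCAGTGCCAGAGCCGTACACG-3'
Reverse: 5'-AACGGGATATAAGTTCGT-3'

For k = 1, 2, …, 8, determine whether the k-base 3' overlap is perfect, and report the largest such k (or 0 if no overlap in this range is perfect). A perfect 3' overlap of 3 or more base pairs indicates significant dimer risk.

Longest perfect overlap: 3 complementary base pairs; significant dimer risk (threshold 3).

Last 8 bases (5'→3') — forward …CGTACACG, reverse …AAGTTCGT.
Reverse complement of the reverse primer's last 8 bases: ACGAACTT; its first k bases are the reverse complement of the reverse primer's last k bases, so a perfect k-base overlap needs the forward primer's last k bases to equal them.
Comparing (forward last k vs required): k=1: G vs A ✗; k=2: CG vs AC ✗; k=3: ACG vs ACG ✓; k=4: CACG vs ACGA ✗; k=5: ACACG vs ACGAA ✗; k=6: TACACG vs ACGAAC ✗; k=7: GTACACG vs ACGAACT ✗; k=8: CGTACACG vs ACGAACTT ✗.
Only k = 3 is perfect, so the longest perfect 3' overlap is 3.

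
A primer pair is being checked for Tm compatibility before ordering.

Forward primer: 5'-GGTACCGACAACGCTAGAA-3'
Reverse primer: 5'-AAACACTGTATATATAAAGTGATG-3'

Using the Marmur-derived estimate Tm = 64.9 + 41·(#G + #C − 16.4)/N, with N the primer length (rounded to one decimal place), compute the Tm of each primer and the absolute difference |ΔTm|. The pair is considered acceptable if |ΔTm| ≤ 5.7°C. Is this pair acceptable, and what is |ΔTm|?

|ΔTm| = 4.0°C; the pair is acceptable.

Forward: G+C = 10, N = 19 → Tm = 64.9 + 41·(10 − 16.4)/19 = 51.1°C.
Reverse: G+C = 6, N = 24 → Tm = 64.9 + 41·(6 − 16.4)/24 = 47.1°C.
|ΔTm| = |51.1 − 47.1| = 4.0°C, ≤ 5.7°C.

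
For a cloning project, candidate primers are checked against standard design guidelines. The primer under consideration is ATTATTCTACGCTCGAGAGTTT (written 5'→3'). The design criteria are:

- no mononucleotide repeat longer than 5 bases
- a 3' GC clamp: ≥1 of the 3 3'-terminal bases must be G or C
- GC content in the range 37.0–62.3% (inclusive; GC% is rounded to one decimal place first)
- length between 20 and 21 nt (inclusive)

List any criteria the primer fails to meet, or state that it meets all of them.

Base counts: A=5, T=9, G=4, C=4 (length 22).
homopolymer run: longest run = 3 ✓
GC clamp: 3' end TTT has 0 G/C, need ≥1 ✗
GC content: GC 8/22 = 36.4%, outside 37.0–62.3% ✗
length: length 22, outside 20–21 ✗

Fails: GC clamp, GC content, length.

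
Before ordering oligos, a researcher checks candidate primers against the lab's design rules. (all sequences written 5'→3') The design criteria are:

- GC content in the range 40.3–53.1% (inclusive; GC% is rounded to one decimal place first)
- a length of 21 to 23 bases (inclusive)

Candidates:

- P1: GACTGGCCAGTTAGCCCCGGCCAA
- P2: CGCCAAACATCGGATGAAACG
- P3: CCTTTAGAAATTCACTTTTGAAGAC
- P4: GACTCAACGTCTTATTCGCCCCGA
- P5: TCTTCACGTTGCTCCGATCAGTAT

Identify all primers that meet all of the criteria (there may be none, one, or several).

P1 (24 nt, A=5 T=3 G=7 C=9): GC 16/24 = 66.7%, outside 40.3–53.1% ✗; length 24, outside 21–23 ✗ — fails.
P2 (21 nt, A=8 T=2 G=5 C=6): GC 11/21 = 52.4% ✓; length 21 ✓ — passes.
P3 (25 nt, A=8 T=9 G=3 C=5): GC 8/25 = 32.0%, outside 40.3–53.1% ✗; length 25, outside 21–23 ✗ — fails.
P4 (24 nt, A=5 T=6 G=4 C=9): GC 13/24 = 54.2%, outside 40.3–53.1% ✗; length 24, outside 21–23 ✗ — fails.
P5 (24 nt, A=4 T=9 G=4 C=7): GC 11/24 = 45.8% ✓; length 24, outside 21–23 ✗ — fails.

P2 only.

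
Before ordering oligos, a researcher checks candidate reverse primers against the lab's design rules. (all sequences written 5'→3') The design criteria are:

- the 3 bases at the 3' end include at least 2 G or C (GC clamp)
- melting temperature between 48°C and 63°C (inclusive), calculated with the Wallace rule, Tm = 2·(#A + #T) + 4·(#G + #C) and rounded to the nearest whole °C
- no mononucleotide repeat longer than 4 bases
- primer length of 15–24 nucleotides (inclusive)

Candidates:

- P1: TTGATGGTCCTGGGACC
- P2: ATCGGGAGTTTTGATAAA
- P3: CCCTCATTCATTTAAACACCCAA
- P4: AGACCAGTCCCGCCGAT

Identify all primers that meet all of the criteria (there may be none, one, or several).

P1 (17 nt, A=2 T=5 G=6 C=4): 3' end ACC has 2 G/C ✓; Tm = 2·7 + 4·10 = 54°C ✓; longest run = 3 ✓; length 17 ✓ — passes.
P2 (18 nt, A=6 T=6 G=5 C=1): 3' end AAA has 0 G/C, need ≥2 ✗; Tm = 2·12 + 4·6 = 48°C ✓; longest run = 4 ✓; length 18 ✓ — fails.
P3 (23 nt, A=8 T=6 G=0 C=9): 3' end CAA has 1 G/C, need ≥2 ✗; Tm = 2·14 + 4·9 = 64°C, outside 48–63°C ✗; longest run = 3 ✓; length 23 ✓ — fails.
P4 (17 nt, A=4 T=2 G=4 C=7): 3' end GAT has 1 G/C, need ≥2 ✗; Tm = 2·6 + 4·11 = 56°C ✓; longest run = 3 ✓; length 17 ✓ — fails.

P1 only.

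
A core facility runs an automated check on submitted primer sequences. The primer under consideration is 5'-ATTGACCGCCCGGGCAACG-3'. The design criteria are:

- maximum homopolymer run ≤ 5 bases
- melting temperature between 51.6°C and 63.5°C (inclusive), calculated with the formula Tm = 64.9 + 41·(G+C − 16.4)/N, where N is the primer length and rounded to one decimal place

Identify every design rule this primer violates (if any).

Meets all criteria.

Base counts: A=4, T=2, G=6, C=7 (length 19).
homopolymer run: longest run = 3 ✓
Tm: Tm = 64.9 + 41·(13 − 16.4)/19 = 57.6°C ✓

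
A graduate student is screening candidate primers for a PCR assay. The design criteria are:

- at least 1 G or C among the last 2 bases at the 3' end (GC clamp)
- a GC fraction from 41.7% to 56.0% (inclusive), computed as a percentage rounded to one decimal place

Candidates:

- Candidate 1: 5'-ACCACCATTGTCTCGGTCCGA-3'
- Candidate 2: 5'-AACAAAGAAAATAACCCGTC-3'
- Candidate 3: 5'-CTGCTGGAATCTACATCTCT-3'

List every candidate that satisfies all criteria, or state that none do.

Candidate 1 (21 nt, A=4 T=5 G=4 C=8): 3' end GA has 1 G/C ✓; GC 12/21 = 57.1%, outside 41.7–56.0% ✗ — fails.
Candidate 2 (20 nt, A=11 T=2 G=2 C=5): 3' end TC has 1 G/C ✓; GC 7/20 = 35.0%, outside 41.7–56.0% ✗ — fails.
Candidate 3 (20 nt, A=4 T=7 G=3 C=6): 3' end CT has 1 G/C ✓; GC 9/20 = 45.0% ✓ — passes.

Candidate 3 only.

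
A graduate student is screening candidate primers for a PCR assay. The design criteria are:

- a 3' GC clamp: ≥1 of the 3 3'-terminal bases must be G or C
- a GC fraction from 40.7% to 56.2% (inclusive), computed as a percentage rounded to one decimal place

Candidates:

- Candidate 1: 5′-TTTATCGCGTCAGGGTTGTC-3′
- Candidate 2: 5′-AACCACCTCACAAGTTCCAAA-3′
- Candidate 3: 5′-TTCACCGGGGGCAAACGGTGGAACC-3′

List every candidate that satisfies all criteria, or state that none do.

Candidate 1 only.

Candidate 1 (20 nt, A=2 T=8 G=6 C=4): 3' end GTC has 2 G/C ✓; GC 10/20 = 50.0% ✓ — passes.
Candidate 2 (21 nt, A=9 T=3 G=1 C=8): 3' end AAA has 0 G/C, need ≥1 ✗; GC 9/21 = 42.9% ✓ — fails.
Candidate 3 (25 nt, A=6 T=3 G=9 C=7): 3' end ACC has 2 G/C ✓; GC 16/25 = 64.0%, outside 40.7–56.2% ✗ — fails.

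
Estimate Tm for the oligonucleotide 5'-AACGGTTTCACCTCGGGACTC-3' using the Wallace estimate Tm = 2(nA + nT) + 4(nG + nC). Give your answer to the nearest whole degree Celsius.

Base counts: A=4, T=5, G=5, C=7 (length 21).
Tm = 2·(4+5) + 4·(5+7) = 2·9 + 4·12 = 18 + 48 = 66°C.

66°C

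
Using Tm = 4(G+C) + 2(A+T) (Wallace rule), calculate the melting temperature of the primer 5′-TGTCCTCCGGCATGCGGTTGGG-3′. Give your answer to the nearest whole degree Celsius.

74°C

Base counts: A=1, T=6, G=9, C=6 (length 22).
Tm = 2·(1+6) + 4·(9+6) = 2·7 + 4·15 = 14 + 60 = 74°C.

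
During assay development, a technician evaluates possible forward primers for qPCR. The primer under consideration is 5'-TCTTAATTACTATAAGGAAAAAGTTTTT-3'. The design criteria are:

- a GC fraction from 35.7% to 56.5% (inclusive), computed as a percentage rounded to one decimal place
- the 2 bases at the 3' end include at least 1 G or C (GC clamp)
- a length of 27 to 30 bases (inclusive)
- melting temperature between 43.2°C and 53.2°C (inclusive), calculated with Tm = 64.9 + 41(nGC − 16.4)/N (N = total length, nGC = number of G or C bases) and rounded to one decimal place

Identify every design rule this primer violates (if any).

Base counts: A=11, T=12, G=3, C=2 (length 28).
GC content: GC 5/28 = 17.9%, outside 35.7–56.5% ✗
GC clamp: 3' end TT has 0 G/C, need ≥1 ✗
length: length 28 ✓
Tm: Tm = 64.9 + 41·(5 − 16.4)/28 = 48.2°C ✓

Fails: GC content, GC clamp.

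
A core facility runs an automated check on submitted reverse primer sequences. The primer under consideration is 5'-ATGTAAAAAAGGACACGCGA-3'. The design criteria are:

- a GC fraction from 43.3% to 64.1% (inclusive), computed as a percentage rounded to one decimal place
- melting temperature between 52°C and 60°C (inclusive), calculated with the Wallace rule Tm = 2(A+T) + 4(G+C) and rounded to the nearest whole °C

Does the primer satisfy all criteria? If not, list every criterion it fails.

Base counts: A=10, T=2, G=5, C=3 (length 20).
GC content: GC 8/20 = 40.0%, outside 43.3–64.1% ✗
Tm: Tm = 2·12 + 4·8 = 56°C ✓

Fails: GC content.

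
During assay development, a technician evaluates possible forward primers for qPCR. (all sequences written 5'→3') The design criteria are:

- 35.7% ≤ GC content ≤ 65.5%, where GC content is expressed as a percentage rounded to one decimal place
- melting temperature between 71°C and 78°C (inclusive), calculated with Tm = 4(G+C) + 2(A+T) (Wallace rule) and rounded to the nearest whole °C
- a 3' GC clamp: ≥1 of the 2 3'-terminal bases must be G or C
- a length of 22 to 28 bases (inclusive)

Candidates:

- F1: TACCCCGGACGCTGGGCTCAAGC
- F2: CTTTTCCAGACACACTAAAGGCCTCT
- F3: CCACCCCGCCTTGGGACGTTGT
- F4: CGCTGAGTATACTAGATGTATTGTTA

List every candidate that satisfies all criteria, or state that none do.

F1 (23 nt, A=4 T=3 G=7 C=9): GC 16/23 = 69.6%, outside 35.7–65.5% ✗; Tm = 2·7 + 4·16 = 78°C ✓; 3' end GC has 2 G/C ✓; length 23 ✓ — fails.
F2 (26 nt, A=7 T=7 G=3 C=9): GC 12/26 = 46.2% ✓; Tm = 2·14 + 4·12 = 76°C ✓; 3' end CT has 1 G/C ✓; length 26 ✓ — passes.
F3 (22 nt, A=2 T=5 G=6 C=9): GC 15/22 = 68.2%, outside 35.7–65.5% ✗; Tm = 2·7 + 4·15 = 74°C ✓; 3' end GT has 1 G/C ✓; length 22 ✓ — fails.
F4 (26 nt, A=7 T=10 G=6 C=3): GC 9/26 = 34.6%, outside 35.7–65.5% ✗; Tm = 2·17 + 4·9 = 70°C, outside 71–78°C ✗; 3' end TA has 0 G/C, need ≥1 ✗; length 26 ✓ — fails.

F2 only.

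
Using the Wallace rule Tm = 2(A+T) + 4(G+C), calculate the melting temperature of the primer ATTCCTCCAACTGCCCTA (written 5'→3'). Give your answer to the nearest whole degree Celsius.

Base counts: A=4, T=5, G=1, C=8 (length 18).
Tm = 2·(4+5) + 4·(1+8) = 2·9 + 4·9 = 18 + 36 = 54°C.

54°C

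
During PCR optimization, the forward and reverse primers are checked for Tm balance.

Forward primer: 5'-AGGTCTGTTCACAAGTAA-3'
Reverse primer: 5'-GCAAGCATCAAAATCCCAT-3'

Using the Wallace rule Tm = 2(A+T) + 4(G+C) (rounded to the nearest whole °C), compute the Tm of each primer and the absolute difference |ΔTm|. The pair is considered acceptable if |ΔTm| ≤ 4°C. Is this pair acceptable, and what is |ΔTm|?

Forward: A=6 T=5 G=4 C=3 → Tm = 2·11 + 4·7 = 50°C.
Reverse: A=8 T=3 G=2 C=6 → Tm = 2·11 + 4·8 = 54°C.
|ΔTm| = |50 − 54| = 4°C, ≤ 4°C.

|ΔTm| = 4°C; the pair is acceptable.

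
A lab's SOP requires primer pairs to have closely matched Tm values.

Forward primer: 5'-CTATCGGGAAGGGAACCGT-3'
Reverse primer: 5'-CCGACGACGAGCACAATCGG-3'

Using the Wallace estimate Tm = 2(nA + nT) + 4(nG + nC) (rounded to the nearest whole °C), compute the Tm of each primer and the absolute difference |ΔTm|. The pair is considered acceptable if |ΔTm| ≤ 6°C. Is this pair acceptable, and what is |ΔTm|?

|ΔTm| = 6°C; the pair is acceptable.

Forward: A=5 T=3 G=7 C=4 → Tm = 2·8 + 4·11 = 60°C.
Reverse: A=6 T=1 G=6 C=7 → Tm = 2·7 + 4·13 = 66°C.
|ΔTm| = |60 − 66| = 6°C, ≤ 6°C.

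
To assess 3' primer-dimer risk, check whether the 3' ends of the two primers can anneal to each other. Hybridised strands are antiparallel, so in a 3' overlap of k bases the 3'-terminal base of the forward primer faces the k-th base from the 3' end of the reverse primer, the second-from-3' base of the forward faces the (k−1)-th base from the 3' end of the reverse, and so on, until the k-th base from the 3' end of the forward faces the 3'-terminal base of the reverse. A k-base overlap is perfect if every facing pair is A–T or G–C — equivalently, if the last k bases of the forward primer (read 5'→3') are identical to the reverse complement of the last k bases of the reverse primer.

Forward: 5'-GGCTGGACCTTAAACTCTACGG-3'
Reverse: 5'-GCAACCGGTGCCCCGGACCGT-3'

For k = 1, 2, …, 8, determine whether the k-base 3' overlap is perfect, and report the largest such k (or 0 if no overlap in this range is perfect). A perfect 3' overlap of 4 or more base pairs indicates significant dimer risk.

Longest perfect overlap: 4 complementary base pairs; significant dimer risk (threshold 4).

Last 8 bases (5'→3') — forward …CTCTACGG, reverse …CGGACCGT.
Reverse complement of the reverse primer's last 8 bases: ACGGTCCG; its first k bases are the reverse complement of the reverse primer's last k bases, so a perfect k-base overlap needs the forward primer's last k bases to equal them.
Comparing (forward last k vs required): k=1: G vs A ✗; k=2: GG vs AC ✗; k=3: CGG vs ACG ✗; k=4: ACGG vs ACGG ✓; k=5: TACGG vs ACGGT ✗; k=6: CTACGG vs ACGGTC ✗; k=7: TCTACGG vs ACGGTCC ✗; k=8: CTCTACGG vs ACGGTCCG ✗.
Only k = 4 is perfect, so the longest perfect 3' overlap is 4.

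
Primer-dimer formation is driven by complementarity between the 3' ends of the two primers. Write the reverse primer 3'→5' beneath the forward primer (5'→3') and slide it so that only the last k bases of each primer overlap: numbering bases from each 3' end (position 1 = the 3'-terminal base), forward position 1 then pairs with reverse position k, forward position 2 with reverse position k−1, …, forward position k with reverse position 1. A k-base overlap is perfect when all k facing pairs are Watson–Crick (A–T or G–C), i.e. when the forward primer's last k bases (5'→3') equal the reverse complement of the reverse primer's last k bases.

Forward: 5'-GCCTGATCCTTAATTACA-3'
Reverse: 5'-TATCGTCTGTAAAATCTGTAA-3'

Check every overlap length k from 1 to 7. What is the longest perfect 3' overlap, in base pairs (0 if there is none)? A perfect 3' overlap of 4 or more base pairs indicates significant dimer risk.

Last 7 bases (5'→3') — forward …AATTACA, reverse …TCTGTAA.
Reverse complement of the reverse primer's last 7 bases: TTACAGA; its first k bases are the reverse complement of the reverse primer's last k bases, so a perfect k-base overlap needs the forward primer's last k bases to equal them.
Comparing (forward last k vs required): k=1: A vs T ✗; k=2: CA vs TT ✗; k=3: ACA vs TTA ✗; k=4: TACA vs TTAC ✗; k=5: TTACA vs TTACA ✓; k=6: ATTACA vs TTACAG ✗; k=7: AATTACA vs TTACAGA ✗.
Only k = 5 is perfect, so the longest perfect 3' overlap is 5.

Longest perfect overlap: 5 complementary base pairs; significant dimer risk (threshold 4).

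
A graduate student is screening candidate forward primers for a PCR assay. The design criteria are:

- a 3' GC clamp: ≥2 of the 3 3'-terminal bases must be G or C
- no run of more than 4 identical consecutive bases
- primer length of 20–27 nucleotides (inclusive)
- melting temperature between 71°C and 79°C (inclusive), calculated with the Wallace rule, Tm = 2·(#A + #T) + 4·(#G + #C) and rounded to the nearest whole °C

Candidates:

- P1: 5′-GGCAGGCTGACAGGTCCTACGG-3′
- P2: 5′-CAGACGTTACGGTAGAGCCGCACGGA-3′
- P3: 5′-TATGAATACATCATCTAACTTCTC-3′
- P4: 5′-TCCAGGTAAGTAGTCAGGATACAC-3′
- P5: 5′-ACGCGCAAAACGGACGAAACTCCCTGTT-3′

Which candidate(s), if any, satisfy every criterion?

P1 only.

P1 (22 nt, A=4 T=3 G=9 C=6): 3' end CGG has 3 G/C ✓; longest run = 2 ✓; length 22 ✓; Tm = 2·7 + 4·15 = 74°C ✓ — passes.
P2 (26 nt, A=7 T=3 G=9 C=7): 3' end GGA has 2 G/C ✓; longest run = 2 ✓; length 26 ✓; Tm = 2·10 + 4·16 = 84°C, outside 71–79°C ✗ — fails.
P3 (24 nt, A=8 T=9 G=1 C=6): 3' end CTC has 2 G/C ✓; longest run = 2 ✓; length 24 ✓; Tm = 2·17 + 4·7 = 62°C, outside 71–79°C ✗ — fails.
P4 (24 nt, A=8 T=5 G=6 C=5): 3' end CAC has 2 G/C ✓; longest run = 2 ✓; length 24 ✓; Tm = 2·13 + 4·11 = 70°C, outside 71–79°C ✗ — fails.
P5 (28 nt, A=9 T=4 G=6 C=9): 3' end GTT has 1 G/C, need ≥2 ✗; longest run = 4 ✓; length 28, outside 20–27 ✗; Tm = 2·13 + 4·15 = 86°C, outside 71–79°C ✗ — fails.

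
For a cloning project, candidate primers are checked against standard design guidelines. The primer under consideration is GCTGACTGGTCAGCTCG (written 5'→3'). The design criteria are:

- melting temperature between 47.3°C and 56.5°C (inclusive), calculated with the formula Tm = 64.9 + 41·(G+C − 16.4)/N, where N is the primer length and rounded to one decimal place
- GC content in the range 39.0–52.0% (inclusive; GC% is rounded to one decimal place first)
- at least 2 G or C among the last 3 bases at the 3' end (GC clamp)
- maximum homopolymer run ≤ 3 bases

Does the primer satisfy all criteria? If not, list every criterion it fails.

Base counts: A=2, T=4, G=6, C=5 (length 17).
Tm: Tm = 64.9 + 41·(11 − 16.4)/17 = 51.9°C ✓
GC content: GC 11/17 = 64.7%, outside 39.0–52.0% ✗
GC clamp: 3' end TCG has 2 G/C ✓
homopolymer run: longest run = 2 ✓

Fails: GC content.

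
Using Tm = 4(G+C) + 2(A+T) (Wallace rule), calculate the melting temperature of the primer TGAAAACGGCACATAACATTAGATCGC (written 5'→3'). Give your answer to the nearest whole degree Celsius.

76°C

Base counts: A=11, T=5, G=5, C=6 (length 27).
Tm = 2·(11+5) + 4·(5+6) = 2·16 + 4·11 = 32 + 44 = 76°C.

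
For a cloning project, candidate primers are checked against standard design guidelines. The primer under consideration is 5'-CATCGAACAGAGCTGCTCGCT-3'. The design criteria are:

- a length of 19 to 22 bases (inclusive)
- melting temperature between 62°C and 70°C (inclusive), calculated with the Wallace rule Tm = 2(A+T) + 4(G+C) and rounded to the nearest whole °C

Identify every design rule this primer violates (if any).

Meets all criteria.

Base counts: A=5, T=4, G=5, C=7 (length 21).
length: length 21 ✓
Tm: Tm = 2·9 + 4·12 = 66°C ✓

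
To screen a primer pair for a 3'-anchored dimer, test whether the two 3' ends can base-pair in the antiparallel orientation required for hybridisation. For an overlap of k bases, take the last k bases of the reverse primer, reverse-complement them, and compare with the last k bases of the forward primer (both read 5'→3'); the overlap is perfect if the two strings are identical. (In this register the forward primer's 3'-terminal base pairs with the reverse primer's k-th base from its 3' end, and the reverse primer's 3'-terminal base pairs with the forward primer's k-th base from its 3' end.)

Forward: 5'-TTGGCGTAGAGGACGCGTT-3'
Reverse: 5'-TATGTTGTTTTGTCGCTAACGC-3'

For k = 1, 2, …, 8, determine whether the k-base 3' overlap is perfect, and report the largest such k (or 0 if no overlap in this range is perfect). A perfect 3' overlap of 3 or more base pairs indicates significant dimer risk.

Longest perfect overlap: 5 complementary base pairs; significant dimer risk (threshold 3).

Last 8 bases (5'→3') — forward …GACGCGTT, reverse …GCTAACGC.
Reverse complement of the reverse primer's last 8 bases: GCGTTAGC; its first k bases are the reverse complement of the reverse primer's last k bases, so a perfect k-base overlap needs the forward primer's last k bases to equal them.
Comparing (forward last k vs required): k=1: T vs G ✗; k=2: TT vs GC ✗; k=3: GTT vs GCG ✗; k=4: CGTT vs GCGT ✗; k=5: GCGTT vs GCGTT ✓; k=6: CGCGTT vs GCGTTA ✗; k=7: ACGCGTT vs GCGTTAG ✗; k=8: GACGCGTT vs GCGTTAGC ✗.
Only k = 5 is perfect, so the longest perfect 3' overlap is 5.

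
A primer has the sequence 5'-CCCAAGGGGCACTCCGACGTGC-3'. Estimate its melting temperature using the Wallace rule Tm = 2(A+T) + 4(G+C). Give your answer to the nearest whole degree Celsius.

Base counts: A=4, T=2, G=7, C=9 (length 22).
Tm = 2·(4+2) + 4·(7+9) = 2·6 + 4·16 = 12 + 64 = 76°C.

76°C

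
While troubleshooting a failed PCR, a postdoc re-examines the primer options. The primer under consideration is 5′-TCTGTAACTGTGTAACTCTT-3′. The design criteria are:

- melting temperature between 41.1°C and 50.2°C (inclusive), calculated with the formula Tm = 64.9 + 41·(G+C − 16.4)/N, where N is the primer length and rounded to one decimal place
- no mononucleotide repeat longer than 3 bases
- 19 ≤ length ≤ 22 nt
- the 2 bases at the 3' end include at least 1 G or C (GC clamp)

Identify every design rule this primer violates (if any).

Base counts: A=4, T=9, G=3, C=4 (length 20).
Tm: Tm = 64.9 + 41·(7 − 16.4)/20 = 45.6°C ✓
homopolymer run: longest run = 2 ✓
length: length 20 ✓
GC clamp: 3' end TT has 0 G/C, need ≥1 ✗

Fails: GC clamp.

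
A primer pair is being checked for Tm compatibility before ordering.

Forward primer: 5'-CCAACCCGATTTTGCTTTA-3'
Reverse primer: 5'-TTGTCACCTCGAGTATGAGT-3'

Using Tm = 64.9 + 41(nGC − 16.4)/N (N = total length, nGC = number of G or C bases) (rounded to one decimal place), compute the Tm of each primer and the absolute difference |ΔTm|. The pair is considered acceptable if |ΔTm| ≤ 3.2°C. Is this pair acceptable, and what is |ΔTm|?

|ΔTm| = 2.9°C; the pair is acceptable.

Forward: G+C = 8, N = 19 → Tm = 64.9 + 41·(8 − 16.4)/19 = 46.8°C.
Reverse: G+C = 9, N = 20 → Tm = 64.9 + 41·(9 − 16.4)/20 = 49.7°C.
|ΔTm| = |46.8 − 49.7| = 2.9°C, ≤ 3.2°C.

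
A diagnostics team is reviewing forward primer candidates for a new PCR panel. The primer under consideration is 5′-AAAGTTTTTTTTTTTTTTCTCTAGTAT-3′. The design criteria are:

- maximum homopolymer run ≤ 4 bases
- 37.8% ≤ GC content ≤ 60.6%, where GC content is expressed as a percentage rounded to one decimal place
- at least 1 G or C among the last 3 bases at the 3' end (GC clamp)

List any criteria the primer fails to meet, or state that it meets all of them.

Base counts: A=5, T=18, G=2, C=2 (length 27).
homopolymer run: longest run = 14, exceeds 4 ✗
GC content: GC 4/27 = 14.8%, outside 37.8–60.6% ✗
GC clamp: 3' end TAT has 0 G/C, need ≥1 ✗

Fails: homopolymer run, GC content, GC clamp.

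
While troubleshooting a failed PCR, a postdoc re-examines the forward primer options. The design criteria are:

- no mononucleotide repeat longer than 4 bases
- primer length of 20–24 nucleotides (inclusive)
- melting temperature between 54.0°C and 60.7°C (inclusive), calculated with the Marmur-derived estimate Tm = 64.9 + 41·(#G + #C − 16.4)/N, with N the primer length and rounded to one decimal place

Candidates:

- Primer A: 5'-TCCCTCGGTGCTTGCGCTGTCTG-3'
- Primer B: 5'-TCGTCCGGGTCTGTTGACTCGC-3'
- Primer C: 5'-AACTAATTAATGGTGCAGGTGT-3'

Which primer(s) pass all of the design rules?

Primer B only.

Primer A (23 nt, A=0 T=8 G=7 C=8): longest run = 3 ✓; length 23 ✓; Tm = 64.9 + 41·(15 − 16.4)/23 = 62.4°C, outside 54.0–60.7°C ✗ — fails.
Primer B (22 nt, A=1 T=7 G=7 C=7): longest run = 3 ✓; length 22 ✓; Tm = 64.9 + 41·(14 − 16.4)/22 = 60.4°C ✓ — passes.
Primer C (22 nt, A=7 T=7 G=6 C=2): longest run = 2 ✓; length 22 ✓; Tm = 64.9 + 41·(8 − 16.4)/22 = 49.2°C, outside 54.0–60.7°C ✗ — fails.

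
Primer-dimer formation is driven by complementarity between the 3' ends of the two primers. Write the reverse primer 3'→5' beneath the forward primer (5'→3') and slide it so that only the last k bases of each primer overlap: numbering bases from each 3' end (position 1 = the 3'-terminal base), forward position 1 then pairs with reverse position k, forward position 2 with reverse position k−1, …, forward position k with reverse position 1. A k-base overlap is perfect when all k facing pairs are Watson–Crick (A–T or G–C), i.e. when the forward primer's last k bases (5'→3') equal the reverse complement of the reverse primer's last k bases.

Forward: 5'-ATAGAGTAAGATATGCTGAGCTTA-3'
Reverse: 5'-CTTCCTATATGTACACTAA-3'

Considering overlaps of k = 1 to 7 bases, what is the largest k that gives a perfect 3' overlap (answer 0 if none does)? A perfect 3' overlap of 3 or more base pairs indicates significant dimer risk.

Last 7 bases (5'→3') — forward …GAGCTTA, reverse …ACACTAA.
Reverse complement of the reverse primer's last 7 bases: TTAGTGT; its first k bases are the reverse complement of the reverse primer's last k bases, so a perfect k-base overlap needs the forward primer's last k bases to equal them.
Comparing (forward last k vs required): k=1: A vs T ✗; k=2: TA vs TT ✗; k=3: TTA vs TTA ✓; k=4: CTTA vs TTAG ✗; k=5: GCTTA vs TTAGT ✗; k=6: AGCTTA vs TTAGTG ✗; k=7: GAGCTTA vs TTAGTGT ✗.
Only k = 3 is perfect, so the longest perfect 3' overlap is 3.

Longest perfect overlap: 3 complementary base pairs; significant dimer risk (threshold 3).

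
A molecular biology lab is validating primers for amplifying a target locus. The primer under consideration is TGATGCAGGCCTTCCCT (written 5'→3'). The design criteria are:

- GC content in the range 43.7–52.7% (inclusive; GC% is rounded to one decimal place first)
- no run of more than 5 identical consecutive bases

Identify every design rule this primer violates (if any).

Fails: GC content.

Base counts: A=2, T=5, G=4, C=6 (length 17).
GC content: GC 10/17 = 58.8%, outside 43.7–52.7% ✗
homopolymer run: longest run = 3 ✓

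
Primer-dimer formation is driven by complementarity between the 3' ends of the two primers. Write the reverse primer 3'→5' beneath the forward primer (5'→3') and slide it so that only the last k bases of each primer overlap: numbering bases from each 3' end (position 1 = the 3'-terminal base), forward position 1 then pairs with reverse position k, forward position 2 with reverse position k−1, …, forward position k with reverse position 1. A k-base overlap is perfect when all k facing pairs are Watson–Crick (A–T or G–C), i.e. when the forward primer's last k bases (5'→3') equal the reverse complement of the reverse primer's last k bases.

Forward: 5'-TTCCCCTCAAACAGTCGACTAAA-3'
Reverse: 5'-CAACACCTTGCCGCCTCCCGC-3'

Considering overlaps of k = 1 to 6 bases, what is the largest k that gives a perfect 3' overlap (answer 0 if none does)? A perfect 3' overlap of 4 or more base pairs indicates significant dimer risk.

Longest perfect overlap: 0 complementary base pairs; below the dimer-risk threshold (threshold 4).

Last 6 bases (5'→3') — forward …ACTAAA, reverse …TCCCGC.
Reverse complement of the reverse primer's last 6 bases: GCGGGA; its first k bases are the reverse complement of the reverse primer's last k bases, so a perfect k-base overlap needs the forward primer's last k bases to equal them.
Comparing (forward last k vs required): k=1: A vs G ✗; k=2: AA vs GC ✗; k=3: AAA vs GCG ✗; k=4: TAAA vs GCGG ✗; k=5: CTAAA vs GCGGG ✗; k=6: ACTAAA vs GCGGGA ✗.
No overlap length from 1 to 6 is perfect, so the longest perfect 3' overlap is 0.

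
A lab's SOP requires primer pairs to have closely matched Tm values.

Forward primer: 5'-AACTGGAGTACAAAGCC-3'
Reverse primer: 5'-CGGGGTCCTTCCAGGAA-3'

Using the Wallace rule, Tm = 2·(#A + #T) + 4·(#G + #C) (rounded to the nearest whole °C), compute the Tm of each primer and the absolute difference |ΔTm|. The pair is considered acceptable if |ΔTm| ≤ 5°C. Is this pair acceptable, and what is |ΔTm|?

|ΔTm| = 6°C; the pair is not acceptable.

Forward: A=7 T=2 G=4 C=4 → Tm = 2·9 + 4·8 = 50°C.
Reverse: A=3 T=3 G=6 C=5 → Tm = 2·6 + 4·11 = 56°C.
|ΔTm| = |50 − 56| = 6°C, > 5°C.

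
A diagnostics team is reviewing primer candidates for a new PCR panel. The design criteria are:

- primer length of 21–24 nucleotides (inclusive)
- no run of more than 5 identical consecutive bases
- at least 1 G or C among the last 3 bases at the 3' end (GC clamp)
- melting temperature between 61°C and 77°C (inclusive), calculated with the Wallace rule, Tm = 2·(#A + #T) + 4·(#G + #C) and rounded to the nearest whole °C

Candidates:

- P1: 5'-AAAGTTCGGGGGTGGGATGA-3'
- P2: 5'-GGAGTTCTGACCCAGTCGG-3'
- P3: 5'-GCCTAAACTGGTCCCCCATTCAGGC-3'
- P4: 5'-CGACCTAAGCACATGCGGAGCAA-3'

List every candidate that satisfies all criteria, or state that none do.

P1 (20 nt, A=5 T=4 G=10 C=1): length 20, outside 21–24 ✗; longest run = 5 ✓; 3' end TGA has 1 G/C ✓; Tm = 2·9 + 4·11 = 62°C ✓ — fails.
P2 (19 nt, A=3 T=4 G=7 C=5): length 19, outside 21–24 ✗; longest run = 3 ✓; 3' end CGG has 3 G/C ✓; Tm = 2·7 + 4·12 = 62°C ✓ — fails.
P3 (25 nt, A=5 T=5 G=5 C=10): length 25, outside 21–24 ✗; longest run = 5 ✓; 3' end GGC has 3 G/C ✓; Tm = 2·10 + 4·15 = 80°C, outside 61–77°C ✗ — fails.
P4 (23 nt, A=8 T=2 G=6 C=7): length 23 ✓; longest run = 2 ✓; 3' end CAA has 1 G/C ✓; Tm = 2·10 + 4·13 = 72°C ✓ — passes.

P4 only.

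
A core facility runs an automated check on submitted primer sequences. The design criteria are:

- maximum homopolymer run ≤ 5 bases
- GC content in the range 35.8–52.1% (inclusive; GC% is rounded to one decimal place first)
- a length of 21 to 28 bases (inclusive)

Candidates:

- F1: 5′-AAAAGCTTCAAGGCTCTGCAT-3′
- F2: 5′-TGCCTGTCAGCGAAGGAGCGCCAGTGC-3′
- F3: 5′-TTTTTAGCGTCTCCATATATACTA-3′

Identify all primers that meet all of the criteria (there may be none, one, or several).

F1 (21 nt, A=7 T=5 G=4 C=5): longest run = 4 ✓; GC 9/21 = 42.9% ✓; length 21 ✓ — passes.
F2 (27 nt, A=5 T=4 G=10 C=8): longest run = 2 ✓; GC 18/27 = 66.7%, outside 35.8–52.1% ✗; length 27 ✓ — fails.
F3 (24 nt, A=6 T=11 G=2 C=5): longest run = 5 ✓; GC 7/24 = 29.2%, outside 35.8–52.1% ✗; length 24 ✓ — fails.

F1 only.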